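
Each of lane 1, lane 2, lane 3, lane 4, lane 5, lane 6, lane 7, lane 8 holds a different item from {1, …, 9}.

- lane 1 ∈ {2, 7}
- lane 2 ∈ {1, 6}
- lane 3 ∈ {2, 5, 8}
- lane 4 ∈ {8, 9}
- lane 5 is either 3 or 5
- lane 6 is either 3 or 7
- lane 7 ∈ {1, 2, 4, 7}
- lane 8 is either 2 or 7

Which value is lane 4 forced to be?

9

lane 1 and lane 8 between them cover only {2, 7} — a naked pair. Remove those values from lane 3, lane 6, lane 7.
That leaves lane 6 = 3. Eliminate 3 elsewhere: lane 5.
lane 5 must be 5 (only option left). Remove 5 from lane 3.
lane 3's domain is down to {8}, so lane 3 = 8. So lane 4 can't be 8.
So lane 4 = 9.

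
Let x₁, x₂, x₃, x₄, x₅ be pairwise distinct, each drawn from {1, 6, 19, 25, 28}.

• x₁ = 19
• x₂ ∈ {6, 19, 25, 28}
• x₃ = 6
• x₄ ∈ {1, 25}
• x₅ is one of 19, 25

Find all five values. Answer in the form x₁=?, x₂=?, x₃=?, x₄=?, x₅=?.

x₁=19, x₂=28, x₃=6, x₄=1, x₅=25

x₁ must be 19 (only option left). Strike 19 from x₂, x₅.
That leaves x₃ = 6. Eliminate 6 elsewhere: x₂.
x₅'s domain is down to {25}, so x₅ = 25. Strike 25 from x₂, x₄.
x₂ has just one choice, so x₂ = 28.
x₄ has just one choice, so x₄ = 1.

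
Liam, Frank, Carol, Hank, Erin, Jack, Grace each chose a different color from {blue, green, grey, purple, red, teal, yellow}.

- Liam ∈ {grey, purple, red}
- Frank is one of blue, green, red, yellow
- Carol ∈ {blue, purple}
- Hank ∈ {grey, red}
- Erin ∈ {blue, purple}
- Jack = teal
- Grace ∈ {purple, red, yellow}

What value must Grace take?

yellow

Jack's domain is down to {teal}, so Jack = teal.
The 6 still-open variables draw from only 6 values {blue, green, grey, purple, red, yellow}, so each is used; only Frank can be green, hence Frank = green.
The 5 still-open variables draw from only 5 values {blue, grey, purple, red, yellow}, so each is used; only Grace can be yellow, hence Grace = yellow.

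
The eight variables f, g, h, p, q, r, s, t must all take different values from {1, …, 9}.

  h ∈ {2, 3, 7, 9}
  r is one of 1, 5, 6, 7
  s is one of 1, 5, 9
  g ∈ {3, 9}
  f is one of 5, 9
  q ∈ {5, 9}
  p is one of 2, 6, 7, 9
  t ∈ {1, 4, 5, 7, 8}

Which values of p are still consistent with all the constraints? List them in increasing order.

f and q between them cover only {5, 9} — a naked pair. Remove those values from g, h, p, r, s, t.
That leaves g = 3. Eliminate 3 elsewhere: h.
s has just one choice, so s = 1. Strike 1 from r, t.
h, p, r share exactly the 3 values {2, 6, 7}; by pigeonhole those values go to them, so strike 2, 6, 7 from t.
No further eliminations apply; p can still be any of 2, 6, 7.

2, 6, 7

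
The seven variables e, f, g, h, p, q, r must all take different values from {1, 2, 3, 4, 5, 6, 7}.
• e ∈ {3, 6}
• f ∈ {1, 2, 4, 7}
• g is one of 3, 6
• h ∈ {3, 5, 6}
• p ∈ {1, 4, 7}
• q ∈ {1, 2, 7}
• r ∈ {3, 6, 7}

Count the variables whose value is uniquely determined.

The 7 variables together cover exactly {1, 2, 3, 4, 5, 6, 7} — 7 values for 7 variables — and 5 appears only in h's list, so h = 5.
e and g between them cover only {3, 6} — a naked pair. Remove those values from r.
r has just one choice, so r = 7. So f, p, q can't be 7.
Determined: h=5, r=7. The other variables each still have more than one consistent value. That makes 2.

2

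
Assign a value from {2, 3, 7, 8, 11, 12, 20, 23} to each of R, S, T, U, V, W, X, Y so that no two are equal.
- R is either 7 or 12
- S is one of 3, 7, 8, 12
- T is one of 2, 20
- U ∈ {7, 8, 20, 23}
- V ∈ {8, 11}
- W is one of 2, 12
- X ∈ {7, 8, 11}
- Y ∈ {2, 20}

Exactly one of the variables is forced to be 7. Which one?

The 8 variables together cover exactly {2, 3, 7, 8, 11, 12, 20, 23} — 8 values for 8 variables — and 3 appears only in S's list, so S = 3.
Among the 7 still-open variables, 23 fits only U (and all 7 values in {2, 7, 8, 11, 12, 20, 23} must be used), so U = 23.
The 2 variables T and Y are confined to {2, 20}, which locks those values in; drop them from W.
W's domain is down to {12}, so W = 12. Strike 12 from R.
So 7 goes to R.

R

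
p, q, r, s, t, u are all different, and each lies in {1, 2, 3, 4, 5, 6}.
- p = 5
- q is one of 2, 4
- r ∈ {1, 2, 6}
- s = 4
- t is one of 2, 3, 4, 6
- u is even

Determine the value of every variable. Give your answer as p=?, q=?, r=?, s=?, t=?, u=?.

p=5, q=2, r=1, s=4, t=3, u=6

p has just one choice, so p = 5.
s's domain is down to {4}, so s = 4. Remove 4 from q, t, u.
That leaves q = 2. Strike 2 from r, t, u.
u has just one choice, so u = 6. Remove 6 from r, t.
That leaves r = 1.
t's domain is down to {3}, so t = 3.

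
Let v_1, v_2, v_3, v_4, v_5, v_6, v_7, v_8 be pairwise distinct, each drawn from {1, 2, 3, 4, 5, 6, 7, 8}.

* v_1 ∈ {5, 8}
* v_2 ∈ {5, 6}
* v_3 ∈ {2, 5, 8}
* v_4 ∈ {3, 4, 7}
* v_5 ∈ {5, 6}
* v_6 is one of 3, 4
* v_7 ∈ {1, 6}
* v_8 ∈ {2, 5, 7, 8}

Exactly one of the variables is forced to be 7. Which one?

Among the 8 variables, 1 fits only v_7 (and all 8 values in {1, 2, 3, 4, 5, 6, 7, 8} must be used), so v_7 = 1.
v_2 and v_5 between them cover only {5, 6} — a naked pair. Remove those values from v_1, v_3, v_8.
v_1 must be 8 (only option left). Strike 8 from v_3, v_8.
That leaves v_3 = 2. So v_8 can't be 2.
So 7 goes to v_8.

v_8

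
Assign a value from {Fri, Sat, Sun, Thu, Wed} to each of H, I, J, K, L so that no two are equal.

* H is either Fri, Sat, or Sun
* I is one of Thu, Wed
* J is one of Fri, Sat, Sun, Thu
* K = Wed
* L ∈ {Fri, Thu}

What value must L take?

K must be Wed (only option left). So I can't be Wed.
I has just one choice, so I = Thu. Eliminate Thu elsewhere: J, L.
So L = Fri.

Fri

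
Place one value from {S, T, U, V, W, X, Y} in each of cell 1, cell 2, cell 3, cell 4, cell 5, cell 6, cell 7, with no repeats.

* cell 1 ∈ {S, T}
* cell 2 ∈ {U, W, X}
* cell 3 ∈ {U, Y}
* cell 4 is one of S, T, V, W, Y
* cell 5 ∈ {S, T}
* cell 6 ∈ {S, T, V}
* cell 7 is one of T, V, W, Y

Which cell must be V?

cell 6

Among the 7 variables, X fits only cell 2 (and all 7 values in {S, T, U, V, W, X, Y} must be used), so cell 2 = X.
Among the 6 still-open variables, U fits only cell 3 (and all 6 values in {S, T, U, V, W, Y} must be used), so cell 3 = U.
The 2 variables cell 1 and cell 5 are confined to {S, T}, which locks those values in; drop them from cell 4, cell 6, cell 7.
So V goes to cell 6.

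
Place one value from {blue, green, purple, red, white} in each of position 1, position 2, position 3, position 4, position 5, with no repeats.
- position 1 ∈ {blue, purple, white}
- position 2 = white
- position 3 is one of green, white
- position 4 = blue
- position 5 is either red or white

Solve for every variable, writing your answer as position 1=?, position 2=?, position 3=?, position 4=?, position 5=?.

position 2 must be white (only option left). So position 1, position 3, position 5 can't be white.
That leaves position 3 = green.
position 4's domain is down to {blue}, so position 4 = blue. Eliminate blue elsewhere: position 1.
position 5's domain is down to {red}, so position 5 = red.
position 1 must be purple (only option left).

position 1=purple, position 2=white, position 3=green, position 4=blue, position 5=red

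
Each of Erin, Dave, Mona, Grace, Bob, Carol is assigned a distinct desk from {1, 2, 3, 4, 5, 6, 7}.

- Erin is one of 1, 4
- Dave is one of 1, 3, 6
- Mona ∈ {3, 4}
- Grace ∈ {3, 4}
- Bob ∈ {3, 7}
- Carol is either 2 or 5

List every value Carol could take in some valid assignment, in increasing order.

The 2 variables Mona and Grace are confined to {3, 4}, which locks those values in; drop them from Erin, Dave, Bob.
Erin must be 1 (only option left). Strike 1 from Dave.
Dave must be 6 (only option left).
Bob must be 7 (only option left).
No further eliminations apply; Carol can still be any of 2, 5.

2, 5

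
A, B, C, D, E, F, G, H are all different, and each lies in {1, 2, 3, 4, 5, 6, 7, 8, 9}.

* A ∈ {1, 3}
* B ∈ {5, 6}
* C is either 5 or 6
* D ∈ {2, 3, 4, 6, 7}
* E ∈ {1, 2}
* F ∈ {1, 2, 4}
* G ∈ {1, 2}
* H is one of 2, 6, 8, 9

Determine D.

7

B and C share exactly the 2 values {5, 6}; by pigeonhole those values go to them, so strike 5, 6 from D, H.
E and G between them cover only {1, 2} — a naked pair. Remove those values from A, D, F, H.
A's domain is down to {3}, so A = 3. Remove 3 from D.
F must be 4 (only option left). Eliminate 4 elsewhere: D.
So D = 7.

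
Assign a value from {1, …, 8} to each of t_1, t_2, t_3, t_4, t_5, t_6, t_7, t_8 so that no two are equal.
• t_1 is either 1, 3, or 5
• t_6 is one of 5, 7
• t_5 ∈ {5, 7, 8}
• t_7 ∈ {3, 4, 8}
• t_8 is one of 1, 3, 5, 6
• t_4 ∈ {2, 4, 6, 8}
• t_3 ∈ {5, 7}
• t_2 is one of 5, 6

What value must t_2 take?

6

The 8 variables draw from only 8 values {1, 2, 3, 4, 5, 6, 7, 8}, so each is used; only t_4 can be 2, hence t_4 = 2.
The 7 still-open variables draw from only 7 values {1, 3, 4, 5, 6, 7, 8}, so each is used; only t_7 can be 4, hence t_7 = 4.
The 6 still-open variables draw from only 6 values {1, 3, 5, 6, 7, 8}, so each is used; only t_5 can be 8, hence t_5 = 8.
The 2 variables t_3 and t_6 are confined to {5, 7}, which locks those values in; drop them from t_1, t_2, t_8.
So t_2 = 6.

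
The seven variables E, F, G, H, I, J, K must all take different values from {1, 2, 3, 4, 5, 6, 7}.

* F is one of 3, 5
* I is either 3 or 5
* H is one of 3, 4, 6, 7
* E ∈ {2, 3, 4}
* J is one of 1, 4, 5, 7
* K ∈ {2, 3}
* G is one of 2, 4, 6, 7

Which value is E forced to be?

The 7 variables together cover exactly {1, 2, 3, 4, 5, 6, 7} — 7 values for 7 variables — and 1 appears only in J's list, so J = 1.
F and I between them cover only {3, 5} — a naked pair. Remove those values from E, H, K.
That leaves K = 2. Eliminate 2 elsewhere: E, G.
So E = 4.

4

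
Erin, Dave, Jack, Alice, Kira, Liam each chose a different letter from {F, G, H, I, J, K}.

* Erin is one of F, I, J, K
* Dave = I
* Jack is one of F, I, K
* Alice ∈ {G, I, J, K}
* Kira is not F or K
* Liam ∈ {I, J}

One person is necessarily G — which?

Alice

Dave must be I (only option left). Remove I from Erin, Jack, Alice, Kira, Liam.
Liam's domain is down to {J}, so Liam = J. Strike J from Erin, Alice, Kira.
The 4 still-open variables draw from only 4 values {F, G, H, K}, so each is used; only Kira can be H, hence Kira = H.
The 3 still-open variables draw from only 3 values {F, G, K}, so each is used; only Alice can be G, hence Alice = G.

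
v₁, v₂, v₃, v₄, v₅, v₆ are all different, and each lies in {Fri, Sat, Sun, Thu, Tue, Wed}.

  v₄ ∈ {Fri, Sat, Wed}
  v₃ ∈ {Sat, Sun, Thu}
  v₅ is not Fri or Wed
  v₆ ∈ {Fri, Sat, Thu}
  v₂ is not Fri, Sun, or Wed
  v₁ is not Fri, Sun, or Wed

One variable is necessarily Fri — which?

The 6 variables draw from only 6 values {Fri, Sat, Sun, Thu, Tue, Wed}, so each is used; only v₄ can be Wed, hence v₄ = Wed.
The 5 still-open variables draw from only 5 values {Fri, Sat, Sun, Thu, Tue}, so each is used; only v₆ can be Fri, hence v₆ = Fri.

v₆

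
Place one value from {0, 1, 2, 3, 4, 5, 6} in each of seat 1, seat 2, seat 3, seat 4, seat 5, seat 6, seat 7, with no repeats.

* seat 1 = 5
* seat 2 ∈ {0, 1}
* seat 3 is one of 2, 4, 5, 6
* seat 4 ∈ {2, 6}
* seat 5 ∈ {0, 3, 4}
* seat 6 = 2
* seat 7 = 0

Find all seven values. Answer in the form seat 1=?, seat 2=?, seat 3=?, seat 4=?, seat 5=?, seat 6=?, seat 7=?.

seat 1 must be 5 (only option left). Eliminate 5 elsewhere: seat 3.
seat 6 must be 2 (only option left). So seat 3, seat 4 can't be 2.
seat 7's domain is down to {0}, so seat 7 = 0. So seat 2, seat 5 can't be 0.
seat 2 has just one choice, so seat 2 = 1.
seat 4 must be 6 (only option left). Remove 6 from seat 3.
seat 3 has just one choice, so seat 3 = 4. Strike 4 from seat 5.
seat 5's domain is down to {3}, so seat 5 = 3.

seat 1=5, seat 2=1, seat 3=4, seat 4=6, seat 5=3, seat 6=2, seat 7=0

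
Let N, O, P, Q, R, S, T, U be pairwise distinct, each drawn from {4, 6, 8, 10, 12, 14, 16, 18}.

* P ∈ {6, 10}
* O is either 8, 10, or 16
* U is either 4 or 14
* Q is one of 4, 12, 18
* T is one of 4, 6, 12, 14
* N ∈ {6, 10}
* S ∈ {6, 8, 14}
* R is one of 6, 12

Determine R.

12

The 8 variables together cover exactly {4, 6, 8, 10, 12, 14, 16, 18} — 8 values for 8 variables — and 16 appears only in O's list, so O = 16.
The 7 still-open variables draw from only 7 values {4, 6, 8, 10, 12, 14, 18}, so each is used; only S can be 8, hence S = 8.
Among the 6 still-open variables, 18 fits only Q (and all 6 values in {4, 6, 10, 12, 14, 18} must be used), so Q = 18.
The 2 variables N and P are confined to {6, 10}, which locks those values in; drop them from R, T.
So R = 12.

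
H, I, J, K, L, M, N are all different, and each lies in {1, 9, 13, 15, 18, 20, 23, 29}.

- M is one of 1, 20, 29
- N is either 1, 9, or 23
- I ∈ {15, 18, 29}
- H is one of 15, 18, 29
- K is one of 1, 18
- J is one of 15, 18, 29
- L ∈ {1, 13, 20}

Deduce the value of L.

13

H, I, J share exactly the 3 values {15, 18, 29}; by pigeonhole those values go to them, so strike 15, 18, 29 from K, M.
K must be 1 (only option left). Eliminate 1 elsewhere: L, M, N.
That leaves M = 20. So L can't be 20.
So L = 13.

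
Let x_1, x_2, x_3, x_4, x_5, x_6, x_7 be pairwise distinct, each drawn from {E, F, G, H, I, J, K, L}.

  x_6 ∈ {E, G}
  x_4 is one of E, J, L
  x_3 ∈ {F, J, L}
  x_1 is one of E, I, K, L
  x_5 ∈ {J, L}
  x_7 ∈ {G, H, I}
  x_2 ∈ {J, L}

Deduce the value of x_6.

G

x_2 and x_5 share exactly the 2 values {J, L}; by pigeonhole those values go to them, so strike J, L from x_1, x_3, x_4.
x_3 has just one choice, so x_3 = F.
x_4 must be E (only option left). Strike E from x_1, x_6.
So x_6 = G.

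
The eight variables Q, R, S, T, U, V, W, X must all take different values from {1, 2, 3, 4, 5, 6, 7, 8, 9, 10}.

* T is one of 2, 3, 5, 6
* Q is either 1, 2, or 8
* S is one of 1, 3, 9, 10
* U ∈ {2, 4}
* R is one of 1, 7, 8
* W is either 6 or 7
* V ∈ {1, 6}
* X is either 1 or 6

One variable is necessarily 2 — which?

V and X between them cover only {1, 6} — a naked pair. Remove those values from Q, R, S, T, W.
W must be 7 (only option left). So R can't be 7.
R's domain is down to {8}, so R = 8. So Q can't be 8.
So 2 goes to Q.

Q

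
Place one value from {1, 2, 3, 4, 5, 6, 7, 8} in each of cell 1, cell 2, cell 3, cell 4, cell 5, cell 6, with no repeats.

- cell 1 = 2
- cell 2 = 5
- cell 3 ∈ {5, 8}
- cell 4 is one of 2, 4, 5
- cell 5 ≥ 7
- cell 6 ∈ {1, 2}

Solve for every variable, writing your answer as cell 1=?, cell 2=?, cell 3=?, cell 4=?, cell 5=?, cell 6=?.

cell 1=2, cell 2=5, cell 3=8, cell 4=4, cell 5=7, cell 6=1

cell 1 has just one choice, so cell 1 = 2. So cell 4, cell 6 can't be 2.
cell 2 has just one choice, so cell 2 = 5. Strike 5 from cell 3, cell 4.
cell 3's domain is down to {8}, so cell 3 = 8. Strike 8 from cell 5.
cell 4's domain is down to {4}, so cell 4 = 4.
That leaves cell 5 = 7.
cell 6's domain is down to {1}, so cell 6 = 1.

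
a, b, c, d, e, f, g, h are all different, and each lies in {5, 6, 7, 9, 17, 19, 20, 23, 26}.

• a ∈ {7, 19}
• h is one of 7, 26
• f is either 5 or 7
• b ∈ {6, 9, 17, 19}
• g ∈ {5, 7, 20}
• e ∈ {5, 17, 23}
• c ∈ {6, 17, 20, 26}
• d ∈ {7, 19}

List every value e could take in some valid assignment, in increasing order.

a and d between them cover only {7, 19} — a naked pair. Remove those values from b, f, g, h.
That leaves f = 5. Remove 5 from e, g.
g has just one choice, so g = 20. So c can't be 20.
h has just one choice, so h = 26. Strike 26 from c.
No further eliminations apply; e can still be any of 17, 23.

17, 23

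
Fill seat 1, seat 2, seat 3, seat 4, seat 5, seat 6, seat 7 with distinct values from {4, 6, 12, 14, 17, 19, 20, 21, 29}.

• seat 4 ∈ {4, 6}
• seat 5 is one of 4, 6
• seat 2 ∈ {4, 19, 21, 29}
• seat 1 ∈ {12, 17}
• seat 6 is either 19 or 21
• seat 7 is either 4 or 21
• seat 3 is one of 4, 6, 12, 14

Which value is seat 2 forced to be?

seat 4 and seat 5 between them cover only {4, 6} — a naked pair. Remove those values from seat 2, seat 3, seat 7.
That leaves seat 7 = 21. Strike 21 from seat 2, seat 6.
That leaves seat 6 = 19. Strike 19 from seat 2.
So seat 2 = 29.

29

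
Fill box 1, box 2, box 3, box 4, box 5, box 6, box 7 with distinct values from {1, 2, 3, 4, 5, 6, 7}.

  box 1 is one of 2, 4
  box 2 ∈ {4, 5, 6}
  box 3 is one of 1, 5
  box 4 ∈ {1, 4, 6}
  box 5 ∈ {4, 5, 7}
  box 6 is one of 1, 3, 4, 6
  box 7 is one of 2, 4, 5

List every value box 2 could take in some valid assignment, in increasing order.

4, 5, 6

Among the 7 variables, 3 fits only box 6 (and all 7 values in {1, 2, 3, 4, 5, 6, 7} must be used), so box 6 = 3.
The 6 still-open variables together cover exactly {1, 2, 4, 5, 6, 7} — 6 values for 6 variables — and 7 appears only in box 5's list, so box 5 = 7.
No further eliminations apply; box 2 can still be any of 4, 5, 6.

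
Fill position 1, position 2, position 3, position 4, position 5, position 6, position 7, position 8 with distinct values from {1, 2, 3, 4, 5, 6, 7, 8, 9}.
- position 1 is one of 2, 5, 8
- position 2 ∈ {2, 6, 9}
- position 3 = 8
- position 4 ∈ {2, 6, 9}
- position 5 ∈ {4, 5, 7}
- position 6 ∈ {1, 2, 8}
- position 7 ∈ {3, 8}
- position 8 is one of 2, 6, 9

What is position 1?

position 3's domain is down to {8}, so position 3 = 8. Eliminate 8 elsewhere: position 1, position 6, position 7.
position 7 has just one choice, so position 7 = 3.
position 2, position 4, position 8 share exactly the 3 values {2, 6, 9}; by pigeonhole those values go to them, so strike 2, 6, 9 from position 1, position 6.
So position 1 = 5.

5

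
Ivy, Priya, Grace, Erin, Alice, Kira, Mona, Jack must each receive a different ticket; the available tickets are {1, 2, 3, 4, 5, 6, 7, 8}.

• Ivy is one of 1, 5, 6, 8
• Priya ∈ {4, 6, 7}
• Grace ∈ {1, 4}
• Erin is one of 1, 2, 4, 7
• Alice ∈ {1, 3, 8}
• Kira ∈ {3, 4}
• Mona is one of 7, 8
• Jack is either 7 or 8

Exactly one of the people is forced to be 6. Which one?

Priya

The 8 variables draw from only 8 values {1, 2, 3, 4, 5, 6, 7, 8}, so each is used; only Erin can be 2, hence Erin = 2.
Among the 7 still-open variables, 5 fits only Ivy (and all 7 values in {1, 3, 4, 5, 6, 7, 8} must be used), so Ivy = 5.
The 6 still-open variables together cover exactly {1, 3, 4, 6, 7, 8} — 6 values for 6 variables — and 6 appears only in Priya's list, so Priya = 6.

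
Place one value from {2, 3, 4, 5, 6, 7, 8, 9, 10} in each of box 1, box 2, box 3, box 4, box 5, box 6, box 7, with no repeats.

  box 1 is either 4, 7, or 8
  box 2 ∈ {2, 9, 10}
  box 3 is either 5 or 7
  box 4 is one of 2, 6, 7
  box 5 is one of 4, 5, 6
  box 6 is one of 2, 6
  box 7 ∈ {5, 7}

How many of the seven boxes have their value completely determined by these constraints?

box 3 and box 7 share exactly the 2 values {5, 7}; by pigeonhole those values go to them, so strike 5, 7 from box 1, box 4, box 5.
The 2 variables box 4 and box 6 are confined to {2, 6}, which locks those values in; drop them from box 2, box 5.
box 5's domain is down to {4}, so box 5 = 4. So box 1 can't be 4.
box 1 has just one choice, so box 1 = 8.
Determined: box 1=8, box 5=4. The other boxes each still have more than one consistent value. That makes 2.

2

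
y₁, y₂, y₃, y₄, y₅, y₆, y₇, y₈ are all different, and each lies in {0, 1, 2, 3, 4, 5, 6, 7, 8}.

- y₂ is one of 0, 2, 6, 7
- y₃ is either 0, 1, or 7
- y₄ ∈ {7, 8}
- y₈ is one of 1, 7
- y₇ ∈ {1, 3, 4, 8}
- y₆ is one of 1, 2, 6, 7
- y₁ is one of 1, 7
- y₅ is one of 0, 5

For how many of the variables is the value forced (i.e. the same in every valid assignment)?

3

The 2 variables y₁ and y₈ are confined to {1, 7}, which locks those values in; drop them from y₂, y₃, y₄, y₆, y₇.
y₃'s domain is down to {0}, so y₃ = 0. Remove 0 from y₂, y₅.
y₄ has just one choice, so y₄ = 8. So y₇ can't be 8.
That leaves y₅ = 5.
Determined: y₃=0, y₄=8, y₅=5. The other variables each still have more than one consistent value. That makes 3.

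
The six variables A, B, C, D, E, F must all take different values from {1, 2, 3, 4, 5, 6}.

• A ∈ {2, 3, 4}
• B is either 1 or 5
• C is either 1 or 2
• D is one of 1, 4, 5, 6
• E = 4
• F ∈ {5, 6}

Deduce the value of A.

3

E has just one choice, so E = 4. Remove 4 from A, D.
Among the 5 still-open variables, 3 fits only A (and all 5 values in {1, 2, 3, 5, 6} must be used), so A = 3.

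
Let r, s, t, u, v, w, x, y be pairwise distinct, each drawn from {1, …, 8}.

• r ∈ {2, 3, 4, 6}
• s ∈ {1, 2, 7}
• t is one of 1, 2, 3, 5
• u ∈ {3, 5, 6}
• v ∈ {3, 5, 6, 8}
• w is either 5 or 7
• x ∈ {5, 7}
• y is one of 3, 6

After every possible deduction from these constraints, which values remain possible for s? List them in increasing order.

Among the 8 variables, 4 fits only r (and all 8 values in {1, 2, 3, 4, 5, 6, 7, 8} must be used), so r = 4.
The 7 still-open variables draw from only 7 values {1, 2, 3, 5, 6, 7, 8}, so each is used; only v can be 8, hence v = 8.
w and x share exactly the 2 values {5, 7}; by pigeonhole those values go to them, so strike 5, 7 from s, t, u.
The 2 variables u and y are confined to {3, 6}, which locks those values in; drop them from t.
No further eliminations apply; s can still be any of 1, 2.

1, 2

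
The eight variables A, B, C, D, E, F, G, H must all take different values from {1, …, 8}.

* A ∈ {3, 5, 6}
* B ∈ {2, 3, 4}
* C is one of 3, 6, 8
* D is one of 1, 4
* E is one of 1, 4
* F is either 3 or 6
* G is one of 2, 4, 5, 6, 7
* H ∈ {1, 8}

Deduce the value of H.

Among the 8 variables, 7 fits only G (and all 8 values in {1, 2, 3, 4, 5, 6, 7, 8} must be used), so G = 7.
The 7 still-open variables together cover exactly {1, 2, 3, 4, 5, 6, 8} — 7 values for 7 variables — and 2 appears only in B's list, so B = 2.
Among the 6 still-open variables, 5 fits only A (and all 6 values in {1, 3, 4, 5, 6, 8} must be used), so A = 5.
D and E between them cover only {1, 4} — a naked pair. Remove those values from H.
So H = 8.

8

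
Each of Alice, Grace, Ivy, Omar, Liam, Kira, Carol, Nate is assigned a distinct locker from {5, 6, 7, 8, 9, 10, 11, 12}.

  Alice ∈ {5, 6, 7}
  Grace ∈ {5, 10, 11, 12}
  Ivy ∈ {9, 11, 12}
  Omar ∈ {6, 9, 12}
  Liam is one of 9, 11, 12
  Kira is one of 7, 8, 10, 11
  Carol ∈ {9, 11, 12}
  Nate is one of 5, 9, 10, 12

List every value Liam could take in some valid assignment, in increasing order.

9, 11, 12

The 8 variables together cover exactly {5, 6, 7, 8, 9, 10, 11, 12} — 8 values for 8 variables — and 8 appears only in Kira's list, so Kira = 8.
Among the 7 still-open variables, 7 fits only Alice (and all 7 values in {5, 6, 7, 9, 10, 11, 12} must be used), so Alice = 7.
Among the 6 still-open variables, 6 fits only Omar (and all 6 values in {5, 6, 9, 10, 11, 12} must be used), so Omar = 6.
Ivy, Liam, Carol share exactly the 3 values {9, 11, 12}; by pigeonhole those values go to them, so strike 9, 11, 12 from Grace, Nate.
No further eliminations apply; Liam can still be any of 9, 11, 12.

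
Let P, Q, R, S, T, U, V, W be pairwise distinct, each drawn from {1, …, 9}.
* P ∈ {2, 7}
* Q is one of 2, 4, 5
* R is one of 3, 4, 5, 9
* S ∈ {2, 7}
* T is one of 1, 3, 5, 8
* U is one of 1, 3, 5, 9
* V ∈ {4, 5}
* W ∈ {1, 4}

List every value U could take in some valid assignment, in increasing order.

3, 9

The 8 variables draw from only 8 values {1, 2, 3, 4, 5, 7, 8, 9}, so each is used; only T can be 8, hence T = 8.
The 2 variables P and S are confined to {2, 7}, which locks those values in; drop them from Q.
The 2 variables Q and V are confined to {4, 5}, which locks those values in; drop them from R, U, W.
W has just one choice, so W = 1. Strike 1 from U.
No further eliminations apply; U can still be any of 3, 9.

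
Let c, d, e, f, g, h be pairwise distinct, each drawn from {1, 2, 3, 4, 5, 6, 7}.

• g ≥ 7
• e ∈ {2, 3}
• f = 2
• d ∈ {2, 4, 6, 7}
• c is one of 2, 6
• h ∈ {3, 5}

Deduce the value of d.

f's domain is down to {2}, so f = 2. Eliminate 2 elsewhere: c, d, e.
g has just one choice, so g = 7. Remove 7 from d.
c's domain is down to {6}, so c = 6. Remove 6 from d.
So d = 4.

4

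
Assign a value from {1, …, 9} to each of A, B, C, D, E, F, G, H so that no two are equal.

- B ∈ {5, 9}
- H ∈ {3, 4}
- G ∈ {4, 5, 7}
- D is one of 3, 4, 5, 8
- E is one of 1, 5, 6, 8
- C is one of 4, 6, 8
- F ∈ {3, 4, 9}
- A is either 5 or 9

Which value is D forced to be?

8

The 8 variables draw from only 8 values {1, 3, 4, 5, 6, 7, 8, 9}, so each is used; only E can be 1, hence E = 1.
Among the 7 still-open variables, 6 fits only C (and all 7 values in {3, 4, 5, 6, 7, 8, 9} must be used), so C = 6.
Among the 6 still-open variables, 7 fits only G (and all 6 values in {3, 4, 5, 7, 8, 9} must be used), so G = 7.
Among the 5 still-open variables, 8 fits only D (and all 5 values in {3, 4, 5, 8, 9} must be used), so D = 8.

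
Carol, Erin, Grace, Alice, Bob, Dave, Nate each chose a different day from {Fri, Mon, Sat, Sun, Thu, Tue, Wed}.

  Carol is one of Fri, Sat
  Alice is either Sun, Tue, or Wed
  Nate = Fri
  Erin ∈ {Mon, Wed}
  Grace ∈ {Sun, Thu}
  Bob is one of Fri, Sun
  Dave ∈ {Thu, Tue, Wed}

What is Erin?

Nate must be Fri (only option left). So Carol, Bob can't be Fri.
That leaves Carol = Sat.
Bob must be Sun (only option left). Strike Sun from Grace, Alice.
That leaves Grace = Thu. Remove Thu from Dave.
The 3 still-open variables draw from only 3 values {Mon, Tue, Wed}, so each is used; only Erin can be Mon, hence Erin = Mon.

Mon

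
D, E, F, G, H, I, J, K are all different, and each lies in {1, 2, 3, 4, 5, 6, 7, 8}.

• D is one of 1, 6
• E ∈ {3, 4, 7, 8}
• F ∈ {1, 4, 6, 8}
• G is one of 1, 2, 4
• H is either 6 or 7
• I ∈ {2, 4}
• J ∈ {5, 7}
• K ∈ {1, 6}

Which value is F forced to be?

Among the 8 variables, 3 fits only E (and all 8 values in {1, 2, 3, 4, 5, 6, 7, 8} must be used), so E = 3.
Among the 7 still-open variables, 5 fits only J (and all 7 values in {1, 2, 4, 5, 6, 7, 8} must be used), so J = 5.
The 6 still-open variables together cover exactly {1, 2, 4, 6, 7, 8} — 6 values for 6 variables — and 7 appears only in H's list, so H = 7.
The 5 still-open variables together cover exactly {1, 2, 4, 6, 8} — 5 values for 5 variables — and 8 appears only in F's list, so F = 8.

8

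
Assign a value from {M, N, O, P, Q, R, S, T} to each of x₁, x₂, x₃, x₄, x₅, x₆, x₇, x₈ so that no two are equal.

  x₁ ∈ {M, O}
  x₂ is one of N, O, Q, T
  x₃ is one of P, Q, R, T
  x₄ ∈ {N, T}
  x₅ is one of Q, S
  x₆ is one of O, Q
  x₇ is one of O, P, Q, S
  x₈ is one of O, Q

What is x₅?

Among the 8 variables, M fits only x₁ (and all 8 values in {M, N, O, P, Q, R, S, T} must be used), so x₁ = M.
The 7 still-open variables together cover exactly {N, O, P, Q, R, S, T} — 7 values for 7 variables — and R appears only in x₃'s list, so x₃ = R.
The 6 still-open variables draw from only 6 values {N, O, P, Q, S, T}, so each is used; only x₇ can be P, hence x₇ = P.
The 5 still-open variables draw from only 5 values {N, O, Q, S, T}, so each is used; only x₅ can be S, hence x₅ = S.

S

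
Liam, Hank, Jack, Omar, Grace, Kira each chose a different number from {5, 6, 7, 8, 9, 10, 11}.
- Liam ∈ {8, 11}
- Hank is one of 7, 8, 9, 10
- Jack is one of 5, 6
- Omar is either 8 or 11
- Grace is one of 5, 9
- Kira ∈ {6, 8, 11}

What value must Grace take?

9

Liam and Omar between them cover only {8, 11} — a naked pair. Remove those values from Hank, Kira.
Kira must be 6 (only option left). Eliminate 6 elsewhere: Jack.
That leaves Jack = 5. Remove 5 from Grace.
So Grace = 9.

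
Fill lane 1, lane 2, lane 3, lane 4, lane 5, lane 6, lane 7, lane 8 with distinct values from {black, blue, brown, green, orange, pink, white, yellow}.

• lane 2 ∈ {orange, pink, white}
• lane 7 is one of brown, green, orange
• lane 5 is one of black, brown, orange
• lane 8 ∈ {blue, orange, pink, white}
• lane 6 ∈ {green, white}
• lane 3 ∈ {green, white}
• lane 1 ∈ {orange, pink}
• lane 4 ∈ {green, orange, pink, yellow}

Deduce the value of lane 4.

yellow

The 8 variables draw from only 8 values {black, blue, brown, green, orange, pink, white, yellow}, so each is used; only lane 5 can be black, hence lane 5 = black.
The 7 still-open variables together cover exactly {blue, brown, green, orange, pink, white, yellow} — 7 values for 7 variables — and blue appears only in lane 8's list, so lane 8 = blue.
The 6 still-open variables draw from only 6 values {brown, green, orange, pink, white, yellow}, so each is used; only lane 7 can be brown, hence lane 7 = brown.
The 5 still-open variables together cover exactly {green, orange, pink, white, yellow} — 5 values for 5 variables — and yellow appears only in lane 4's list, so lane 4 = yellow.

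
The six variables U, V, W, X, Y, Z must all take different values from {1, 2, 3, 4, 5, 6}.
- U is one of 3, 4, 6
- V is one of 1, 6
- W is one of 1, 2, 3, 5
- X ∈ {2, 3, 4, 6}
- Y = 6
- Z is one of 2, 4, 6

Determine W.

Y must be 6 (only option left). Remove 6 from U, V, X, Z.
That leaves V = 1. Eliminate 1 elsewhere: W.
The 4 still-open variables together cover exactly {2, 3, 4, 5} — 4 values for 4 variables — and 5 appears only in W's list, so W = 5.

5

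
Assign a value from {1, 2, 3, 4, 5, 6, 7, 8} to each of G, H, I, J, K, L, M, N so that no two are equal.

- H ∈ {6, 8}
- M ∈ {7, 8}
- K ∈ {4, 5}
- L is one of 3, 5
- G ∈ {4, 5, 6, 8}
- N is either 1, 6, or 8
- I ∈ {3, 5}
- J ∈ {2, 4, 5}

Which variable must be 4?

K

The 8 variables draw from only 8 values {1, 2, 3, 4, 5, 6, 7, 8}, so each is used; only N can be 1, hence N = 1.
The 7 still-open variables together cover exactly {2, 3, 4, 5, 6, 7, 8} — 7 values for 7 variables — and 2 appears only in J's list, so J = 2.
The 6 still-open variables draw from only 6 values {3, 4, 5, 6, 7, 8}, so each is used; only M can be 7, hence M = 7.
The 2 variables I and L are confined to {3, 5}, which locks those values in; drop them from G, K.
So 4 goes to K.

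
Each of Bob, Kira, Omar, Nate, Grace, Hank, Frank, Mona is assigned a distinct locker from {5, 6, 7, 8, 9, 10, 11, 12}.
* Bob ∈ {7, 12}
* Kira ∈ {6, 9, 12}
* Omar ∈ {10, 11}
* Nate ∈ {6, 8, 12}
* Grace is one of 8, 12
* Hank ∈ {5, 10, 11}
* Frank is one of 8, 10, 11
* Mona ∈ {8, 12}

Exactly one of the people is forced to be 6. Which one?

Nate

The 8 variables draw from only 8 values {5, 6, 7, 8, 9, 10, 11, 12}, so each is used; only Hank can be 5, hence Hank = 5.
The 7 still-open variables together cover exactly {6, 7, 8, 9, 10, 11, 12} — 7 values for 7 variables — and 7 appears only in Bob's list, so Bob = 7.
Among the 6 still-open variables, 9 fits only Kira (and all 6 values in {6, 8, 9, 10, 11, 12} must be used), so Kira = 9.
The 5 still-open variables draw from only 5 values {6, 8, 10, 11, 12}, so each is used; only Nate can be 6, hence Nate = 6.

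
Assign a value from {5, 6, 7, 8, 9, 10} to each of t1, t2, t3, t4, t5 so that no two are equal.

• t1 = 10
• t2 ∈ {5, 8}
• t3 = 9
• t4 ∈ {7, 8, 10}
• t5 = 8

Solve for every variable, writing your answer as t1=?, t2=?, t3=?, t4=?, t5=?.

t1 has just one choice, so t1 = 10. Eliminate 10 elsewhere: t4.
t3 must be 9 (only option left).
t5 has just one choice, so t5 = 8. Remove 8 from t2, t4.
t2 must be 5 (only option left).
That leaves t4 = 7.

t1=10, t2=5, t3=9, t4=7, t5=8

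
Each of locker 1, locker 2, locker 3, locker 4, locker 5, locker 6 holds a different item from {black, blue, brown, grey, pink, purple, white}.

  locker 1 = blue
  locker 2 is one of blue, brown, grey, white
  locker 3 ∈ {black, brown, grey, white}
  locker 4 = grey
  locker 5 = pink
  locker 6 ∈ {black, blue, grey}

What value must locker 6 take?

black

locker 1 must be blue (only option left). Strike blue from locker 2, locker 6.
That leaves locker 4 = grey. Eliminate grey elsewhere: locker 2, locker 3, locker 6.
So locker 6 = black.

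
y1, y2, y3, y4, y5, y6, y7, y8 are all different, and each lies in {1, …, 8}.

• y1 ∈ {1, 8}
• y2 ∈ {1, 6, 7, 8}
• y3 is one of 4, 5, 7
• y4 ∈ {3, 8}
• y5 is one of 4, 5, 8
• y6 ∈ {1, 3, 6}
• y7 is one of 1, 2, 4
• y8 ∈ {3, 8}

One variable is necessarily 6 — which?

The 8 variables draw from only 8 values {1, 2, 3, 4, 5, 6, 7, 8}, so each is used; only y7 can be 2, hence y7 = 2.
y4 and y8 share exactly the 2 values {3, 8}; by pigeonhole those values go to them, so strike 3, 8 from y1, y2, y5, y6.
y1 has just one choice, so y1 = 1. Eliminate 1 elsewhere: y2, y6.

y6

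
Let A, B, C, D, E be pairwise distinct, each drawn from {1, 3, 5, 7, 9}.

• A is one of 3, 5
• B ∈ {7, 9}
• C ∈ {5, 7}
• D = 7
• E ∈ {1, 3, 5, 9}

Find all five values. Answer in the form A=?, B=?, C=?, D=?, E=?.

D must be 7 (only option left). So B, C can't be 7.
B's domain is down to {9}, so B = 9. Strike 9 from E.
C's domain is down to {5}, so C = 5. Strike 5 from A, E.
That leaves A = 3. So E can't be 3.
That leaves E = 1.

A=3, B=9, C=5, D=7, E=1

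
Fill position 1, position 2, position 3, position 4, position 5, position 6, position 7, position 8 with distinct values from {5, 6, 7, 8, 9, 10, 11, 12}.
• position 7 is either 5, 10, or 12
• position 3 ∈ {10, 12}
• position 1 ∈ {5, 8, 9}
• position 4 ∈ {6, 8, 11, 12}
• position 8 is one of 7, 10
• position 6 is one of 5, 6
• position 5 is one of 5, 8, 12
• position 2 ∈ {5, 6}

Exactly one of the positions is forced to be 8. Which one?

The 8 variables together cover exactly {5, 6, 7, 8, 9, 10, 11, 12} — 8 values for 8 variables — and 7 appears only in position 8's list, so position 8 = 7.
The 7 still-open variables draw from only 7 values {5, 6, 8, 9, 10, 11, 12}, so each is used; only position 1 can be 9, hence position 1 = 9.
Among the 6 still-open variables, 11 fits only position 4 (and all 6 values in {5, 6, 8, 10, 11, 12} must be used), so position 4 = 11.
Among the 5 still-open variables, 8 fits only position 5 (and all 5 values in {5, 6, 8, 10, 12} must be used), so position 5 = 8.

position 5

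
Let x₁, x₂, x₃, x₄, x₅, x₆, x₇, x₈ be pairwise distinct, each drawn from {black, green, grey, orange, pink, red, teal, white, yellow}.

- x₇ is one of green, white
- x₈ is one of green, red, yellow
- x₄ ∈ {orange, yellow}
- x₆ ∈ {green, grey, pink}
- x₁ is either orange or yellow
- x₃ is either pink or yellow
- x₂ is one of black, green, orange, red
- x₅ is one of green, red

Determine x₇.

The 8 variables together cover exactly {black, green, grey, orange, pink, red, white, yellow} — 8 values for 8 variables — and black appears only in x₂'s list, so x₂ = black.
The 7 still-open variables draw from only 7 values {green, grey, orange, pink, red, white, yellow}, so each is used; only x₆ can be grey, hence x₆ = grey.
Among the 6 still-open variables, pink fits only x₃ (and all 6 values in {green, orange, pink, red, white, yellow} must be used), so x₃ = pink.
The 5 still-open variables draw from only 5 values {green, orange, red, white, yellow}, so each is used; only x₇ can be white, hence x₇ = white.

white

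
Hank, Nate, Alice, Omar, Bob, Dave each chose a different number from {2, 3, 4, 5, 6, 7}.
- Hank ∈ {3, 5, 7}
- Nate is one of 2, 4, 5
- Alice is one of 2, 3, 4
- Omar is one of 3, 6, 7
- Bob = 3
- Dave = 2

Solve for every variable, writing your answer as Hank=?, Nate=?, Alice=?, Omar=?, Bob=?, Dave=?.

Hank=7, Nate=5, Alice=4, Omar=6, Bob=3, Dave=2

Bob must be 3 (only option left). Eliminate 3 elsewhere: Hank, Alice, Omar.
That leaves Dave = 2. Eliminate 2 elsewhere: Nate, Alice.
Alice must be 4 (only option left). Remove 4 from Nate.
Nate has just one choice, so Nate = 5. Eliminate 5 elsewhere: Hank.
Hank must be 7 (only option left). Eliminate 7 elsewhere: Omar.
Omar has just one choice, so Omar = 6.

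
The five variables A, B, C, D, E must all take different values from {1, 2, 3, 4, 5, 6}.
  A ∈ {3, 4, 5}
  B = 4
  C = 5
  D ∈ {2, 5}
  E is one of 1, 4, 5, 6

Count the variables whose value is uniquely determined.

B must be 4 (only option left). So A, E can't be 4.
C's domain is down to {5}, so C = 5. So A, D, E can't be 5.
D has just one choice, so D = 2.
That leaves A = 3.
Determined: A=3, B=4, C=5, D=2. The other variables each still have more than one consistent value. That makes 4.

4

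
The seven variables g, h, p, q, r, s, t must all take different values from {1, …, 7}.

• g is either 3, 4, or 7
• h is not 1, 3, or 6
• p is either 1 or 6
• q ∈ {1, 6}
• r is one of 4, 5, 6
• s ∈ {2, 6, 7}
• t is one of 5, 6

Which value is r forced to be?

The 7 variables together cover exactly {1, 2, 3, 4, 5, 6, 7} — 7 values for 7 variables — and 3 appears only in g's list, so g = 3.
p and q between them cover only {1, 6} — a naked pair. Remove those values from r, s, t.
t has just one choice, so t = 5. Eliminate 5 elsewhere: h, r.
So r = 4.

4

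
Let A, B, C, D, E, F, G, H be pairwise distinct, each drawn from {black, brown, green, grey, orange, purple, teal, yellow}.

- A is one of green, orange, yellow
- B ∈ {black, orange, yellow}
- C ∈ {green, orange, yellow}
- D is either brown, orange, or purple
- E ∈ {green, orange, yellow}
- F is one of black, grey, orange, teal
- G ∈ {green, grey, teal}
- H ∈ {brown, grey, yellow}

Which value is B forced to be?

black

The 8 variables together cover exactly {black, brown, green, grey, orange, purple, teal, yellow} — 8 values for 8 variables — and purple appears only in D's list, so D = purple.
The 7 still-open variables draw from only 7 values {black, brown, green, grey, orange, teal, yellow}, so each is used; only H can be brown, hence H = brown.
A, C, E between them cover only {green, orange, yellow} — a naked triple. Remove those values from B, F, G.
So B = black.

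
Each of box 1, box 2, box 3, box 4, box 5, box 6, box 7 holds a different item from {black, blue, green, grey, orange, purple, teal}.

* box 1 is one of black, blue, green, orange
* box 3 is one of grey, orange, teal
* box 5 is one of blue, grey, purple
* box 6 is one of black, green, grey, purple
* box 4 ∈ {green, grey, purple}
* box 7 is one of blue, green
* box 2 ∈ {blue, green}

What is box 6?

black

The 7 variables draw from only 7 values {black, blue, green, grey, orange, purple, teal}, so each is used; only box 3 can be teal, hence box 3 = teal.
Among the 6 still-open variables, orange fits only box 1 (and all 6 values in {black, blue, green, grey, orange, purple} must be used), so box 1 = orange.
Among the 5 still-open variables, black fits only box 6 (and all 5 values in {black, blue, green, grey, purple} must be used), so box 6 = black.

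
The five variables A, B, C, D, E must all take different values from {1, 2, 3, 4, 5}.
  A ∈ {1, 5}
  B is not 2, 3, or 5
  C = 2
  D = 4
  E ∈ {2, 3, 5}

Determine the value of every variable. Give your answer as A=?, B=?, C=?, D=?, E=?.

C has just one choice, so C = 2. Strike 2 from E.
That leaves D = 4. Eliminate 4 elsewhere: B.
That leaves B = 1. Remove 1 from A.
That leaves A = 5. So E can't be 5.
E must be 3 (only option left).

A=5, B=1, C=2, D=4, E=3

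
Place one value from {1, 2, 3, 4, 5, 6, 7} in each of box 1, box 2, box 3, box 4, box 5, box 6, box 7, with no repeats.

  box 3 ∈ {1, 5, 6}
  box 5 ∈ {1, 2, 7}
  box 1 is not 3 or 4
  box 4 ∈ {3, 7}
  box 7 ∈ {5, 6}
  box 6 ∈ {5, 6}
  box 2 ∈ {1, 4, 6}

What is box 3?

The 7 variables draw from only 7 values {1, 2, 3, 4, 5, 6, 7}, so each is used; only box 4 can be 3, hence box 4 = 3.
Among the 6 still-open variables, 4 fits only box 2 (and all 6 values in {1, 2, 4, 5, 6, 7} must be used), so box 2 = 4.
box 6 and box 7 between them cover only {5, 6} — a naked pair. Remove those values from box 1, box 3.
So box 3 = 1.

1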